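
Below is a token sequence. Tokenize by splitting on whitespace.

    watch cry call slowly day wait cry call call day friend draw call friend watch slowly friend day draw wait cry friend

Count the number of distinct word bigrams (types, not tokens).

22 tokens → 21 bigram windows in total.
Repeated bigrams (each contributes count−1 duplicates):
  cry call: 2
  wait cry: 2
2 duplicate windows → 21 − 2 = 19 distinct.

19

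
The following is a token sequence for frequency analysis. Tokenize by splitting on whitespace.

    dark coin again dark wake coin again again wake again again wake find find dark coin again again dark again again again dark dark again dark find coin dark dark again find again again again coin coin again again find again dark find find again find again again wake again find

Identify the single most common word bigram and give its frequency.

"again again", 9 times

Bigram frequencies (highest first):
  again again: 9
  again dark: 5
  coin again: 4
  again find: 4
  find again: 4
  again wake: 3
  … (14 more, each ≤ 3)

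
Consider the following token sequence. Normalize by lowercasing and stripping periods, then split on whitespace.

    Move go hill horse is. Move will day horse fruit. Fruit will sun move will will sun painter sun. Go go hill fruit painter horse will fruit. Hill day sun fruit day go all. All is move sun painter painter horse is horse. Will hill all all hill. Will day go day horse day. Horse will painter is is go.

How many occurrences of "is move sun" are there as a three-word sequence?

Scanning the 58 overlapping trigram windows for "is move sun":
  position 36–38: is move sun

1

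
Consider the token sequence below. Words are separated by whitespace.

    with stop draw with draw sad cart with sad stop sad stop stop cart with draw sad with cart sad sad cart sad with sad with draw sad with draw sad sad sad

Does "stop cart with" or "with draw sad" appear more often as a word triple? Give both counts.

"stop cart with": 1 occurrence
"with draw sad": 4 occurrences

"with draw sad" (4 vs 1)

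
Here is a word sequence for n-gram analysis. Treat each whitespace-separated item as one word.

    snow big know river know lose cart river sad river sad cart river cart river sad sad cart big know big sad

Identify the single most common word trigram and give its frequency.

"cart river sad", 2 times

Trigram frequencies (highest first):
  cart river sad: 2
  snow big know: 1
  big know river: 1
  know river know: 1
  river know lose: 1
  know lose cart: 1
  … (13 more, each ≤ 1)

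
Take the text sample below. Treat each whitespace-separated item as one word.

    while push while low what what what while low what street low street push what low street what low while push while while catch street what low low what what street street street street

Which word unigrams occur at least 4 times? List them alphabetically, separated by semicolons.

low; street; what; while

Unigram counts meeting the condition (at least 4 times):
  low: 7
  street: 8
  what: 9
  while: 6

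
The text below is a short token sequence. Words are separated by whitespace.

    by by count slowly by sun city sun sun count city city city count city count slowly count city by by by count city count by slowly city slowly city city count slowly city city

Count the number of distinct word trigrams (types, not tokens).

35 tokens → 33 trigram windows in total.
Repeated trigrams (each contributes count−1 duplicates):
  by by count: 2
  city city count: 2
  city count slowly: 2
  count city count: 2
  slowly city city: 2
5 duplicate windows → 33 − 5 = 28 distinct.

28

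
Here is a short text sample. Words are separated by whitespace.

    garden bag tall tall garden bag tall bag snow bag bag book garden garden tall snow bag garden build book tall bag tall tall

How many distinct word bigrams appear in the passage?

17

24 tokens → 23 bigram windows in total.
Repeated bigrams (each contributes count−1 duplicates):
  bag tall: 3
  garden bag: 2
  snow bag: 2
  tall bag: 2
  tall tall: 2
6 duplicate windows → 23 − 6 = 17 distinct.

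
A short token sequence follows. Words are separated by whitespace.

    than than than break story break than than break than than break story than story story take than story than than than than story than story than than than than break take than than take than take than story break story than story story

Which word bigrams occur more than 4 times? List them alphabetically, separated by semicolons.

story than; than story; than than

Bigram counts meeting the condition (more than 4 times):
  story than: 5
  than story: 6
  than than: 11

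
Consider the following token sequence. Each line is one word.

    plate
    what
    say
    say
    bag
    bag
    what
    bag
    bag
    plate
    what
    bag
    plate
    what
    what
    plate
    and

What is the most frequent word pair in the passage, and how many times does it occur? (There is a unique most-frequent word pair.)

"plate what", 3 times

Bigram frequencies (highest first):
  plate what: 3
  bag bag: 2
  what bag: 2
  bag plate: 2
  what say: 1
  say say: 1
  … (5 more, each ≤ 1)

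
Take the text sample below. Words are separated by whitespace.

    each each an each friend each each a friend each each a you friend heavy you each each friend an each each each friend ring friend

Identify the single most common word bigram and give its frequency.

"each each", 6 times

Bigram frequencies (highest first):
  each each: 6
  each friend: 3
  an each: 2
  friend each: 2
  each a: 2
  each an: 1
  … (9 more, each ≤ 1)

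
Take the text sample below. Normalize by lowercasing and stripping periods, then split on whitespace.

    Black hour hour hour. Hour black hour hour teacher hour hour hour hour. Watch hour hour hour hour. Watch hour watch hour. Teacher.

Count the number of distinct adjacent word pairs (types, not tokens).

23 tokens → 22 bigram windows in total.
Repeated bigrams (each contributes count−1 duplicates):
  hour hour: 10
  hour watch: 3
  watch hour: 3
  black hour: 2
  hour teacher: 2
15 duplicate windows → 22 − 15 = 7 distinct.

7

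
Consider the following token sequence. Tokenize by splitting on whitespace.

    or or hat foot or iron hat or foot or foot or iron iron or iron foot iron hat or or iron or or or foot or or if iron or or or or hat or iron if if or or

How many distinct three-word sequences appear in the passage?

31

41 tokens → 39 trigram windows in total.
Repeated trigrams (each contributes count−1 duplicates):
  or foot or: 3
  or or or: 3
  foot or iron: 2
  iron hat or: 2
  iron or or: 2
  or or hat: 2
8 duplicate windows → 39 − 8 = 31 distinct.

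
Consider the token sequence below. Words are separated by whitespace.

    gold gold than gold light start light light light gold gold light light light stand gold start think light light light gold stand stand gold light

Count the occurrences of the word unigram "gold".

8

Scanning the 26 tokens for "gold":
  position 1: gold
  position 2: gold
  position 4: gold
  position 10: gold
  position 11: gold
  position 16: gold
  position 22: gold
  position 25: gold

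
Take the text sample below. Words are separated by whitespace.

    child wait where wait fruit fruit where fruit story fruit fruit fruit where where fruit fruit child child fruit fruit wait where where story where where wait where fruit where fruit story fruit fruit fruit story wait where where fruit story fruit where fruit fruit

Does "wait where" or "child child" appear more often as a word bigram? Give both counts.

"wait where": 4 occurrences
"child child": 1 occurrence

"wait where" (4 vs 1)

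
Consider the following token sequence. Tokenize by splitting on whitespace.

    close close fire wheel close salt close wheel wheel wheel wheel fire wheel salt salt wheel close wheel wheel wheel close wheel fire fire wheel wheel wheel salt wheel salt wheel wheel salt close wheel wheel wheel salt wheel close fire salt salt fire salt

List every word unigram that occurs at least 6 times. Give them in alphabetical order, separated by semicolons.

Unigram counts meeting the condition (at least 6 times):
  close: 8
  fire: 6
  salt: 10
  wheel: 21

close; fire; salt; wheel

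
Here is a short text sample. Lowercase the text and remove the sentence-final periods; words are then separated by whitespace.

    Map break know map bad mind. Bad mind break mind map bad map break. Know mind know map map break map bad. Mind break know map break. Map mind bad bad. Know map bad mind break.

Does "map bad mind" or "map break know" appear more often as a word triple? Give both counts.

"map bad mind" (3 vs 2)

"map bad mind": 3 occurrences
"map break know": 2 occurrences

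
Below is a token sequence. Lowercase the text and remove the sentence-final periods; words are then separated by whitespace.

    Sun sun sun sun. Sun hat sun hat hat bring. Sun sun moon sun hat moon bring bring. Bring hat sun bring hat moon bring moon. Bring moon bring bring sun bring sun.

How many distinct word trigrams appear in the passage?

33 tokens → 31 trigram windows in total.
Repeated trigrams (each contributes count−1 duplicates):
  sun sun sun: 3
  bring moon bring: 2
  hat moon bring: 2
  moon bring bring: 2
  moon bring moon: 2
6 duplicate windows → 31 − 6 = 25 distinct.

25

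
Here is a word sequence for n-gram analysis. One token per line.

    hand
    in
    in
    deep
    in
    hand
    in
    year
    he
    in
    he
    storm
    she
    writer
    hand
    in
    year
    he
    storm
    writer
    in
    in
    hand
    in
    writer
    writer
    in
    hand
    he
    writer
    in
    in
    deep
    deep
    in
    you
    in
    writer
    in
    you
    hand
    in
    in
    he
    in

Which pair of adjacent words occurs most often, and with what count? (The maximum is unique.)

Bigram frequencies (highest first):
  hand in: 5
  in in: 4
  writer in: 4
  in hand: 3
  in deep: 2
  deep in: 2
  … (17 more, each ≤ 2)

"hand in", 5 times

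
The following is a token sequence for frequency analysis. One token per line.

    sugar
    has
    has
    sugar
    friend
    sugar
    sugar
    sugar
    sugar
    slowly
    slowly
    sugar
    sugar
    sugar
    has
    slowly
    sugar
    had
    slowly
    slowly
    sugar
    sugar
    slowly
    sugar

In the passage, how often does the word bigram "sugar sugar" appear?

6

Scanning the 23 overlapping bigram windows for "sugar sugar":
  position 6–7: sugar sugar
  position 7–8: sugar sugar
  position 8–9: sugar sugar
  position 12–13: sugar sugar
  position 13–14: sugar sugar
  position 21–22: sugar sugar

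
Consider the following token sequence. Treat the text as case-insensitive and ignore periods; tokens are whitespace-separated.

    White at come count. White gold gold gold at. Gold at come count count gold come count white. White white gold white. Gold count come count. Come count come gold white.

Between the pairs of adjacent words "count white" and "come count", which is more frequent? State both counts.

"come count" (5 vs 2)

"count white": 2 occurrences
"come count": 5 occurrences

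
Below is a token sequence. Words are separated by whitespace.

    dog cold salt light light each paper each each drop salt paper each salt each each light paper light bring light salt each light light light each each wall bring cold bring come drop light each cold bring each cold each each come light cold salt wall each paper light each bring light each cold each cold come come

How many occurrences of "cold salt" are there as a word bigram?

Scanning the 58 overlapping bigram windows for "cold salt":
  position 2–3: cold salt
  position 45–46: cold salt

2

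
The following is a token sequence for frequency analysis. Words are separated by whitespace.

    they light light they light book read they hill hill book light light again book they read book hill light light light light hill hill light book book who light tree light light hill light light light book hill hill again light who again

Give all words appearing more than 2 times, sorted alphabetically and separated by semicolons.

Unigram counts meeting the condition (more than 2 times):
  again: 3
  book: 7
  hill: 8
  light: 17
  they: 4

again; book; hill; light; they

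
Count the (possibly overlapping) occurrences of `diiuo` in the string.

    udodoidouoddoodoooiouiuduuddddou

0

Sliding a length-5 window over the 32 characters (28 positions):
  (no match at any position)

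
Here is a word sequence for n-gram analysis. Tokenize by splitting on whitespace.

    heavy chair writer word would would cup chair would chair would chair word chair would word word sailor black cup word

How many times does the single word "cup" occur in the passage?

Scanning the 21 tokens for "cup":
  position 7: cup
  position 20: cup

2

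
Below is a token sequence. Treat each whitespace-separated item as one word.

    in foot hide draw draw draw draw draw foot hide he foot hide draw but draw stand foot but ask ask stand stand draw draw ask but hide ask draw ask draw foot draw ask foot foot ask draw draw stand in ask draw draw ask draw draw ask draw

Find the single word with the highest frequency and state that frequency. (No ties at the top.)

"draw", 19 times

Unigram frequencies (highest first):
  draw: 19
  ask: 10
  foot: 7
  hide: 4
  stand: 4
  but: 3
  … (2 more, each ≤ 2)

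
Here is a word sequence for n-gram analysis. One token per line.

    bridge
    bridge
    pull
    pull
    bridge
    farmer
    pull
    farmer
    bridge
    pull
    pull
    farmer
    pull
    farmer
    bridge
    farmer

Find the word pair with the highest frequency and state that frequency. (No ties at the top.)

Bigram frequencies (highest first):
  pull farmer: 3
  bridge pull: 2
  pull pull: 2
  bridge farmer: 2
  farmer pull: 2
  farmer bridge: 2
  … (2 more, each ≤ 1)

"pull farmer", 3 times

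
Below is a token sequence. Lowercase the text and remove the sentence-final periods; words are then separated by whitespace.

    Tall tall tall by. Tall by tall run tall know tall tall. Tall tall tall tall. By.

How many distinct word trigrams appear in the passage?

17 tokens → 15 trigram windows in total.
Repeated trigrams (each contributes count−1 duplicates):
  tall tall tall: 5
  tall by tall: 2
  tall tall by: 2
6 duplicate windows → 15 − 6 = 9 distinct.

9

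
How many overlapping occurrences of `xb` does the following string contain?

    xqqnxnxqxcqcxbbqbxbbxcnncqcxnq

2

Sliding a length-2 window over the 30 characters (29 positions):
  position 13–14: xb
  position 18–19: xb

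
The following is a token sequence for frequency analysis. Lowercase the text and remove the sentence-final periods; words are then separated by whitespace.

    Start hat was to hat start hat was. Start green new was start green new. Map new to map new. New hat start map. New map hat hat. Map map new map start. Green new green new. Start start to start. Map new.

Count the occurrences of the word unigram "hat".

6

Scanning the 43 tokens for "hat":
  position 2: hat
  position 5: hat
  position 7: hat
  position 22: hat
  position 27: hat
  position 28: hat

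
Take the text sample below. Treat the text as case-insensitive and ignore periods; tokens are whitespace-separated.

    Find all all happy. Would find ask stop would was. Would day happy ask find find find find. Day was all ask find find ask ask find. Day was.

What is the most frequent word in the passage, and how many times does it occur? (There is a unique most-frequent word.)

"find", 9 times

Unigram frequencies (highest first):
  find: 9
  ask: 5
  all: 3
  would: 3
  was: 3
  day: 3
  … (2 more, each ≤ 2)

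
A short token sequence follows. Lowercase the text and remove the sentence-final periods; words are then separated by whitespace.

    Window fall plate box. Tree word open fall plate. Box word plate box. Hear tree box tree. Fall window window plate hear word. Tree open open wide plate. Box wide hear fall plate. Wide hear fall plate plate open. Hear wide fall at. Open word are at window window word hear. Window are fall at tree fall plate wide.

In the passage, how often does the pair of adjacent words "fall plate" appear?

Scanning the 58 overlapping bigram windows for "fall plate":
  position 2–3: fall plate
  position 8–9: fall plate
  position 32–33: fall plate
  position 36–37: fall plate
  position 57–58: fall plate

5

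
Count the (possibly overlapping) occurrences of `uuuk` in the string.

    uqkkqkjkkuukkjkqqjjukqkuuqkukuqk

Sliding a length-4 window over the 32 characters (29 positions):
  (no match at any position)

0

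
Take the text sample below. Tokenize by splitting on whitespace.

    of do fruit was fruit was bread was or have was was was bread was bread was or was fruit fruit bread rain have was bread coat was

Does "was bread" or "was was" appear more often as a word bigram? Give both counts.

"was bread": 4 occurrences
"was was": 2 occurrences

"was bread" (4 vs 2)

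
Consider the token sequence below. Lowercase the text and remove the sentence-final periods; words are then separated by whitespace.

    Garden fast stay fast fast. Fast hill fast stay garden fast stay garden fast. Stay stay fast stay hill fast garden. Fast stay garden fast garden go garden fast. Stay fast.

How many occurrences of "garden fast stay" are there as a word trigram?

5

Scanning the 29 overlapping trigram windows for "garden fast stay":
  position 1–3: garden fast stay
  position 10–12: garden fast stay
  position 13–15: garden fast stay
  position 21–23: garden fast stay
  position 28–30: garden fast stay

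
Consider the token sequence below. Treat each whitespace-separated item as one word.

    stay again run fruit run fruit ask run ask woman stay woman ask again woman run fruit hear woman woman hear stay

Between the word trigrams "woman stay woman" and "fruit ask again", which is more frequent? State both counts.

"woman stay woman" (1 vs 0)

"woman stay woman": 1 occurrence
"fruit ask again": 0 occurrences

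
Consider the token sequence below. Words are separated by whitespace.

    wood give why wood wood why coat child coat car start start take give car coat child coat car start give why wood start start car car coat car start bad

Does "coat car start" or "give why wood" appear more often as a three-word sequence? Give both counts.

"coat car start": 3 occurrences
"give why wood": 2 occurrences

"coat car start" (3 vs 2)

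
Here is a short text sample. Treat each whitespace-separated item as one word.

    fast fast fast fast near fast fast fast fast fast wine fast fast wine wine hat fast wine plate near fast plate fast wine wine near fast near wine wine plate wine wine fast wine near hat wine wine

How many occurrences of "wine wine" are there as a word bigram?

5

Scanning the 38 overlapping bigram windows for "wine wine":
  position 14–15: wine wine
  position 24–25: wine wine
  position 29–30: wine wine
  position 32–33: wine wine
  position 38–39: wine wine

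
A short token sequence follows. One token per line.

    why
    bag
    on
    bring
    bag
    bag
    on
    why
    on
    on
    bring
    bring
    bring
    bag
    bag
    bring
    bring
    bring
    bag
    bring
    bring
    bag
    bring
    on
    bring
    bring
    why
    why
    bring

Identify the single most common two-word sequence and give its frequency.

"bring bring", 6 times

Bigram frequencies (highest first):
  bring bring: 6
  bring bag: 4
  on bring: 3
  bag bring: 3
  bag on: 2
  bag bag: 2
  … (8 more, each ≤ 1)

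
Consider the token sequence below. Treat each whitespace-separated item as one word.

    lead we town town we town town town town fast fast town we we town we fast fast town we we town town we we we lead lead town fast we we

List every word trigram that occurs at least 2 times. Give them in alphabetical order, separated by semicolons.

fast fast town; fast town we; town town town; town town we; town we we; we town town; we we town

Trigram counts meeting the condition (at least 2 times):
  fast fast town: 2
  fast town we: 2
  town town town: 2
  town town we: 2
  town we we: 3
  we town town: 3
  we we town: 2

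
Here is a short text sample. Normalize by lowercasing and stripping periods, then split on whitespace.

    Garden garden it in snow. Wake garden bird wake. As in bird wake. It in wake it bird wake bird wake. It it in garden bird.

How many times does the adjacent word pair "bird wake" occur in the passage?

4

Scanning the 25 overlapping bigram windows for "bird wake":
  position 8–9: bird wake
  position 12–13: bird wake
  position 18–19: bird wake
  position 20–21: bird wake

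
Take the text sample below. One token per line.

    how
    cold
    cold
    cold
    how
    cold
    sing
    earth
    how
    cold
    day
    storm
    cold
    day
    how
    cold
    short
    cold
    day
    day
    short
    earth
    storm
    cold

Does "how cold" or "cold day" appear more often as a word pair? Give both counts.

"how cold": 4 occurrences
"cold day": 3 occurrences

"how cold" (4 vs 3)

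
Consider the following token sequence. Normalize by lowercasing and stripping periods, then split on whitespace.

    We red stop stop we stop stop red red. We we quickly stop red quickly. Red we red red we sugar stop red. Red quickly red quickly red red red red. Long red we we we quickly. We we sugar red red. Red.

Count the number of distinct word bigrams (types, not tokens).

19

43 tokens → 42 bigram windows in total.
Repeated bigrams (each contributes count−1 duplicates):
  red red: 8
  red we: 4
  we we: 4
  quickly red: 3
  red quickly: 3
  stop red: 3
  stop stop: 2
  we quickly: 2
  … (2 more repeated)
23 duplicate windows → 42 − 23 = 19 distinct.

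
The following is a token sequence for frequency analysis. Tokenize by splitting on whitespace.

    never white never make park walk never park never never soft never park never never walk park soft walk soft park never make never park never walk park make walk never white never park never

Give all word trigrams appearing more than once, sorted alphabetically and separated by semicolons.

never park never; never walk park; never white never; park never never

Trigram counts meeting the condition (more than once):
  never park never: 4
  never walk park: 2
  never white never: 2
  park never never: 2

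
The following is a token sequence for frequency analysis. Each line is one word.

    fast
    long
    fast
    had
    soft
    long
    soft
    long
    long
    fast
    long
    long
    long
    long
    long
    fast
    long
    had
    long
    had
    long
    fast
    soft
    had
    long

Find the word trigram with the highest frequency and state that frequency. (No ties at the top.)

Trigram frequencies (highest first):
  long long long: 3
  long long fast: 2
  long fast long: 2
  long had long: 2
  fast long fast: 1
  long fast had: 1
  … (12 more, each ≤ 1)

"long long long", 3 times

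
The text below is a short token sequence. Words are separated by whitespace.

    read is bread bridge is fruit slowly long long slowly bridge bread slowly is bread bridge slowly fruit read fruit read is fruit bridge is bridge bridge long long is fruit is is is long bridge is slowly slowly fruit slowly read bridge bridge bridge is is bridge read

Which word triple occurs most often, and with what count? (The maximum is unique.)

"is bread bridge", 2 times

Trigram frequencies (highest first):
  is bread bridge: 2
  read is bread: 1
  bread bridge is: 1
  bridge is fruit: 1
  is fruit slowly: 1
  fruit slowly long: 1
  … (40 more, each ≤ 1)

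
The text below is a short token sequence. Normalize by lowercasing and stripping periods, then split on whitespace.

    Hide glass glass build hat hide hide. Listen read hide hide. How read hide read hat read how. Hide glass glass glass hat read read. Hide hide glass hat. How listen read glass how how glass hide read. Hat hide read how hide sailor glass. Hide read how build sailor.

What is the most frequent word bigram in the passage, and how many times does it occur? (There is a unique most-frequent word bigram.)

"hide read", 4 times

Bigram frequencies (highest first):
  hide read: 4
  hide glass: 3
  glass glass: 3
  hide hide: 3
  read hide: 3
  read how: 3
  … (23 more, each ≤ 2)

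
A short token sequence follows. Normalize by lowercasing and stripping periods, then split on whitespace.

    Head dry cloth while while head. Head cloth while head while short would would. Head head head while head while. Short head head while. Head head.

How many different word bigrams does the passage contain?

26 tokens → 25 bigram windows in total.
Repeated bigrams (each contributes count−1 duplicates):
  head head: 5
  head while: 4
  while head: 4
  cloth while: 2
  while short: 2
12 duplicate windows → 25 − 12 = 13 distinct.

13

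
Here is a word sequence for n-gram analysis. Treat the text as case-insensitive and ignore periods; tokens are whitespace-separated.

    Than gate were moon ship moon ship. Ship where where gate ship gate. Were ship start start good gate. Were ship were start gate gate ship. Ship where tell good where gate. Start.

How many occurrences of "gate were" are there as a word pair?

Scanning the 32 overlapping bigram windows for "gate were":
  position 2–3: gate were
  position 13–14: gate were
  position 19–20: gate were

3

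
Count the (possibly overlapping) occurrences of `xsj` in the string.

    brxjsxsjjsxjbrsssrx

1

Sliding a length-3 window over the 19 characters (17 positions):
  position 6–8: xsj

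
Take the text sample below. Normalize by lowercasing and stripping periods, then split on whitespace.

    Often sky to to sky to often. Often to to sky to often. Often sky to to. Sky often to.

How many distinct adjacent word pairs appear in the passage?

8

20 tokens → 19 bigram windows in total.
Repeated bigrams (each contributes count−1 duplicates):
  sky to: 4
  to sky: 3
  to to: 3
  often often: 2
  often sky: 2
  often to: 2
  to often: 2
11 duplicate windows → 19 − 11 = 8 distinct.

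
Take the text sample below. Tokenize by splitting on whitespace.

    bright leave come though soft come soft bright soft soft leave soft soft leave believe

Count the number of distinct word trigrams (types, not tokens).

12

15 tokens → 13 trigram windows in total.
Repeated trigrams (each contributes count−1 duplicates):
  soft soft leave: 2
1 duplicate windows → 13 − 1 = 12 distinct.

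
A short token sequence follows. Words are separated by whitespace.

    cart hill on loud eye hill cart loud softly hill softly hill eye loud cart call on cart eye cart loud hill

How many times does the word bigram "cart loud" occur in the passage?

Scanning the 21 overlapping bigram windows for "cart loud":
  position 7–8: cart loud
  position 20–21: cart loud

2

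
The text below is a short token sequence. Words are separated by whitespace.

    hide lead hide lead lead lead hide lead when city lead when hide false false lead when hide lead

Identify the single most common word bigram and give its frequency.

Bigram frequencies (highest first):
  hide lead: 4
  lead when: 3
  lead hide: 2
  lead lead: 2
  when hide: 2
  when city: 1
  … (4 more, each ≤ 1)

"hide lead", 4 times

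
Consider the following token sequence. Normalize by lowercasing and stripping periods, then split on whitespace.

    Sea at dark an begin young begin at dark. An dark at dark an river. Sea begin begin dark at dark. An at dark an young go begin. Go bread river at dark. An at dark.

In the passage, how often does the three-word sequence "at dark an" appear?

6

Scanning the 34 overlapping trigram windows for "at dark an":
  position 2–4: at dark an
  position 8–10: at dark an
  position 12–14: at dark an
  position 20–22: at dark an
  position 23–25: at dark an
  position 32–34: at dark an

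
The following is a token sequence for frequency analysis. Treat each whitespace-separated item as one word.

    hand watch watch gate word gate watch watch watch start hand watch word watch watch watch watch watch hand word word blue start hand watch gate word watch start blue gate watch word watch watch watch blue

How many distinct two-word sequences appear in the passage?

37 tokens → 36 bigram windows in total.
Repeated bigrams (each contributes count−1 duplicates):
  watch watch: 9
  hand watch: 3
  word watch: 3
  gate watch: 2
  gate word: 2
  start hand: 2
  watch gate: 2
  watch start: 2
  … (1 more repeated)
18 duplicate windows → 36 − 18 = 18 distinct.

18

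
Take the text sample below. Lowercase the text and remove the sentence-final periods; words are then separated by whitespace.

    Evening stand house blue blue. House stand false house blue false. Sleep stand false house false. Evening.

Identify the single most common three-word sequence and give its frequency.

Trigram frequencies (highest first):
  stand false house: 2
  evening stand house: 1
  stand house blue: 1
  house blue blue: 1
  blue blue house: 1
  blue house stand: 1
  … (8 more, each ≤ 1)

"stand false house", 2 times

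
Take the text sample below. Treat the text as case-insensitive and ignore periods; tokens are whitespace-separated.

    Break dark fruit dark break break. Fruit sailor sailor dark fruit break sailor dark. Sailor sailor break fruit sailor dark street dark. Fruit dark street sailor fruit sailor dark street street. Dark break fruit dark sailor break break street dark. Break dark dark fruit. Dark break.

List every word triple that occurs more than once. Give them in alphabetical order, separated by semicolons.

break fruit sailor; dark fruit dark; fruit dark break; fruit sailor dark; sailor dark street; street dark break

Trigram counts meeting the condition (more than once):
  break fruit sailor: 2
  dark fruit dark: 3
  fruit dark break: 2
  fruit sailor dark: 2
  sailor dark street: 2
  street dark break: 2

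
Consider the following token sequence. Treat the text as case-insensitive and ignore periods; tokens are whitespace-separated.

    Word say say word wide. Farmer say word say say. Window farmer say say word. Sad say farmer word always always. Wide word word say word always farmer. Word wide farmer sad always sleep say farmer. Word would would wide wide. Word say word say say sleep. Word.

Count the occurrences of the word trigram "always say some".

Scanning the 46 overlapping trigram windows for "always say some":
  (none found)

0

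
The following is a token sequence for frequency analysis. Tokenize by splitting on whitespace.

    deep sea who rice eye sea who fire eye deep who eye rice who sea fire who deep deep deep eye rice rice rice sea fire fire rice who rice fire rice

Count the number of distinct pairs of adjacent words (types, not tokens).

32 tokens → 31 bigram windows in total.
Repeated bigrams (each contributes count−1 duplicates):
  deep deep: 2
  eye rice: 2
  fire rice: 2
  rice rice: 2
  rice who: 2
  sea fire: 2
  sea who: 2
  who rice: 2
8 duplicate windows → 31 − 8 = 23 distinct.

23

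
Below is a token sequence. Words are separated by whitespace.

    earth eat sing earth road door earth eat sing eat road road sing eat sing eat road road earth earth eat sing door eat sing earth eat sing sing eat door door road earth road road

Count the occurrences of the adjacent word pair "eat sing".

Scanning the 35 overlapping bigram windows for "eat sing":
  position 2–3: eat sing
  position 8–9: eat sing
  position 14–15: eat sing
  position 21–22: eat sing
  position 24–25: eat sing
  position 27–28: eat sing

6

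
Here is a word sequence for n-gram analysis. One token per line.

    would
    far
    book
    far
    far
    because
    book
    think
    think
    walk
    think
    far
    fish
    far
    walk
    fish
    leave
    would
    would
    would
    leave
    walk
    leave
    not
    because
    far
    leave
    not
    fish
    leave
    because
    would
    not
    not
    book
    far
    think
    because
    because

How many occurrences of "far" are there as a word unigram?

Scanning the 39 tokens for "far":
  position 2: far
  position 4: far
  position 5: far
  position 12: far
  position 14: far
  position 26: far
  position 36: far

7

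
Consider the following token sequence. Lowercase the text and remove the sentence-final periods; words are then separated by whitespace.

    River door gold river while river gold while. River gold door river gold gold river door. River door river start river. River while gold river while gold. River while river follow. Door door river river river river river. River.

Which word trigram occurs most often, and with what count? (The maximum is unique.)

"river river river", 4 times

Trigram frequencies (highest first):
  river river river: 4
  gold river while: 3
  river while river: 2
  while river gold: 2
  river door river: 2
  river while gold: 2
  … (21 more, each ≤ 2)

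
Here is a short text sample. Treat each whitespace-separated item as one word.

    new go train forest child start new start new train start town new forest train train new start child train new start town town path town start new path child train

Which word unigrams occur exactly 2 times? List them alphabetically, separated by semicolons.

Unigram counts meeting the condition (exactly 2 times):
  forest: 2
  path: 2

forest; path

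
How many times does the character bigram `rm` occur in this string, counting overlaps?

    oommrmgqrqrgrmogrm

Sliding a length-2 window over the 18 characters (17 positions):
  position 5–6: rm
  position 13–14: rm
  position 17–18: rm

3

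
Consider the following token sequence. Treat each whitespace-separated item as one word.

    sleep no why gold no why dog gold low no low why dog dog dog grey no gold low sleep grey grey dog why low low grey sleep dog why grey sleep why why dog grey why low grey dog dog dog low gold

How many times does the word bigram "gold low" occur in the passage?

Scanning the 43 overlapping bigram windows for "gold low":
  position 8–9: gold low
  position 18–19: gold low

2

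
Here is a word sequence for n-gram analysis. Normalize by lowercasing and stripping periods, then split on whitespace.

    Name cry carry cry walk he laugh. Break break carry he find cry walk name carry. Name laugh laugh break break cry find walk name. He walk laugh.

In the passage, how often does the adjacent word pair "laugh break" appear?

Scanning the 27 overlapping bigram windows for "laugh break":
  position 7–8: laugh break
  position 19–20: laugh break

2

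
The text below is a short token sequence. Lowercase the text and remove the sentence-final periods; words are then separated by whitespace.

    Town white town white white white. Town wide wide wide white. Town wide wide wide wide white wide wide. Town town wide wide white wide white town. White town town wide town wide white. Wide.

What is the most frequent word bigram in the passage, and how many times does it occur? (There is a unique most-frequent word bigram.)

"wide wide", 7 times

Bigram frequencies (highest first):
  wide wide: 7
  white town: 5
  town wide: 5
  wide white: 5
  town white: 3
  white wide: 3
  … (3 more, each ≤ 2)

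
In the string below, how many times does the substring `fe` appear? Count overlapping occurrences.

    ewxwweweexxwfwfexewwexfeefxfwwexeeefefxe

Sliding a length-2 window over the 40 characters (39 positions):
  position 15–16: fe
  position 23–24: fe
  position 36–37: fe

3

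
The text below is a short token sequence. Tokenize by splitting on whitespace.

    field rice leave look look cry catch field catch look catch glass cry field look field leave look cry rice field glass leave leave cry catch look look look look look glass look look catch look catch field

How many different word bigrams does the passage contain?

38 tokens → 37 bigram windows in total.
Repeated bigrams (each contributes count−1 duplicates):
  look look: 6
  catch look: 3
  look catch: 3
  catch field: 2
  cry catch: 2
  leave look: 2
  look cry: 2
13 duplicate windows → 37 − 13 = 24 distinct.

24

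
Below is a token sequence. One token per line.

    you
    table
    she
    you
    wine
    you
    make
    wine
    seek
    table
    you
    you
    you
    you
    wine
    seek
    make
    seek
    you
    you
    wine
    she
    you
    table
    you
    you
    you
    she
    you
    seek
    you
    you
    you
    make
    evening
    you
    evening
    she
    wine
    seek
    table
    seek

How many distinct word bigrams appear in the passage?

42 tokens → 41 bigram windows in total.
Repeated bigrams (each contributes count−1 duplicates):
  you you: 8
  she you: 3
  wine seek: 3
  you wine: 3
  seek table: 2
  seek you: 2
  table you: 2
  you make: 2
  … (1 more repeated)
18 duplicate windows → 41 − 18 = 23 distinct.

23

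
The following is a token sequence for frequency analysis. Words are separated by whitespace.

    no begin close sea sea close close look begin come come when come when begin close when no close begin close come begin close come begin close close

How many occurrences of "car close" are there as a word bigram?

0

Scanning the 27 overlapping bigram windows for "car close":
  (none found)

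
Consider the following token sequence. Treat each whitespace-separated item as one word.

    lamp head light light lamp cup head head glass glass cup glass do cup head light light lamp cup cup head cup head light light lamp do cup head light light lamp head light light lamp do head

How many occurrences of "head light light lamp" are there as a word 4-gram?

5

Scanning the 35 overlapping 4-gram windows for "head light light lamp":
  position 2–5: head light light lamp
  position 15–18: head light light lamp
  position 23–26: head light light lamp
  position 29–32: head light light lamp
  position 33–36: head light light lamp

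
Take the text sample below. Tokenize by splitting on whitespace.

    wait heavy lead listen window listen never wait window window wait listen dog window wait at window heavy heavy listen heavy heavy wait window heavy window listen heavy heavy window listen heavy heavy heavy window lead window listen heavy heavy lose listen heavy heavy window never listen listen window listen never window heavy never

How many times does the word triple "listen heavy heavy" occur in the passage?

5

Scanning the 52 overlapping trigram windows for "listen heavy heavy":
  position 20–22: listen heavy heavy
  position 27–29: listen heavy heavy
  position 31–33: listen heavy heavy
  position 38–40: listen heavy heavy
  position 42–44: listen heavy heavy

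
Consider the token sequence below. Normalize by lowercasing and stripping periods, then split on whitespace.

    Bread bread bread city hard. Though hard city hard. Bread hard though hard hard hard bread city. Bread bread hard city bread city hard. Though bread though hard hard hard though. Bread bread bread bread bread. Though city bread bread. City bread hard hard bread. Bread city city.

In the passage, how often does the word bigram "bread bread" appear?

Scanning the 47 overlapping bigram windows for "bread bread":
  position 1–2: bread bread
  position 2–3: bread bread
  position 18–19: bread bread
  position 32–33: bread bread
  position 33–34: bread bread
  position 34–35: bread bread
  position 35–36: bread bread
  position 39–40: bread bread
  position 45–46: bread bread

9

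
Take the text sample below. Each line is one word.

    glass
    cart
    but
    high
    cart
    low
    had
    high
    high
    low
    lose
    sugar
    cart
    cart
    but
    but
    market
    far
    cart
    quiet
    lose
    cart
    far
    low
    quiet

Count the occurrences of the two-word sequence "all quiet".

0

Scanning the 24 overlapping bigram windows for "all quiet":
  (none found)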